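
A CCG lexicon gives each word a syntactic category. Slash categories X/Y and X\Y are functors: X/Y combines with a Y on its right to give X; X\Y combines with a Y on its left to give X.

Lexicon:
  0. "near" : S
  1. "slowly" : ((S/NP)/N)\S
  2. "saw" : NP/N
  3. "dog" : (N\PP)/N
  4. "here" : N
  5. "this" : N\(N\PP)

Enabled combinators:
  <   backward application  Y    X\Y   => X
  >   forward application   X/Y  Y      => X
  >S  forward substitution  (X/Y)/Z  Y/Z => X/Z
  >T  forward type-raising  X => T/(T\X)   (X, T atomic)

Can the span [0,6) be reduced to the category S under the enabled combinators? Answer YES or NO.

YES

[0,6] S   >
  [0,3] S/N   >S
    [0,2] (S/NP)/N   <
      [0,1] "near" : S
      [1,2] "slowly" : ((S/NP)/N)\S
    [2,3] "saw" : NP/N
  [3,6] N   <
    [3,5] N\PP   >
      [3,4] "dog" : (N\PP)/N
      [4,5] "here" : N
    [5,6] "this" : N\(N\PP)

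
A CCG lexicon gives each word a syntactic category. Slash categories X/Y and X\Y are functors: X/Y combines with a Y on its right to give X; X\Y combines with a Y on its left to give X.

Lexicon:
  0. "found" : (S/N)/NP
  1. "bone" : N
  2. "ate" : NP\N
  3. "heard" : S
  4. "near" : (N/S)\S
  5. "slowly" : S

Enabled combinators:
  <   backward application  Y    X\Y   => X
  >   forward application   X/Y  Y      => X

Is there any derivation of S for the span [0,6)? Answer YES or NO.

YES

[0,6] S   >
  [0,3] S/N   >
    [0,1] "found" : (S/N)/NP
    [1,3] NP   <
      [1,2] "bone" : N
      [2,3] "ate" : NP\N
  [3,6] N   >
    [3,5] N/S   <
      [3,4] "heard" : S
      [4,5] "near" : (N/S)\S
    [5,6] "slowly" : S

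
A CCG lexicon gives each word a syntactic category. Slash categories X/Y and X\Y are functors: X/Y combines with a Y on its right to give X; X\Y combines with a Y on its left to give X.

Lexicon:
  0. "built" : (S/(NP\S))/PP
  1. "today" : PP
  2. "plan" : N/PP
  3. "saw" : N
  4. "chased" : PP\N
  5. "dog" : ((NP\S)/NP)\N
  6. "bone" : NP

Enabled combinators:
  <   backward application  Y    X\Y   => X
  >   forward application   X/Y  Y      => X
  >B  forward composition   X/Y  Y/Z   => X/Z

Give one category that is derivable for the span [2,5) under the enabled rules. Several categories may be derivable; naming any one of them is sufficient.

N

[0,7] S   >
  [0,2] S/(NP\S)   >
    [0,1] "built" : (S/(NP\S))/PP
    [1,2] "today" : PP
  [2,7] NP\S   >
    [2,6] (NP\S)/NP   <
      [2,5] N   >
        [2,3] "plan" : N/PP
        [3,5] PP   <
          [3,4] "saw" : N
          [4,5] "chased" : PP\N
      [5,6] "dog" : ((NP\S)/NP)\N
    [6,7] "bone" : NP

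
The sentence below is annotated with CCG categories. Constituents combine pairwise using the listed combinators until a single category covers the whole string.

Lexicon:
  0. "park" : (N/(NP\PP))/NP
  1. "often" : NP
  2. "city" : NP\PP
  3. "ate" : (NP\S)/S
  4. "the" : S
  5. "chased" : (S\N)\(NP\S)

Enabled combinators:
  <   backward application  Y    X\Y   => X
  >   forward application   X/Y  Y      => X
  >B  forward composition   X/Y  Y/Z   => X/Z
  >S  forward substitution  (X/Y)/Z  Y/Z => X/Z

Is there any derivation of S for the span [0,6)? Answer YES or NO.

YES

[0,6] S   <
  [0,3] N   >
    [0,2] N/(NP\PP)   >
      [0,1] "park" : (N/(NP\PP))/NP
      [1,2] "often" : NP
    [2,3] "city" : NP\PP
  [3,6] S\N   <
    [3,5] NP\S   >
      [3,4] "ate" : (NP\S)/S
      [4,5] "the" : S
    [5,6] "chased" : (S\N)\(NP\S)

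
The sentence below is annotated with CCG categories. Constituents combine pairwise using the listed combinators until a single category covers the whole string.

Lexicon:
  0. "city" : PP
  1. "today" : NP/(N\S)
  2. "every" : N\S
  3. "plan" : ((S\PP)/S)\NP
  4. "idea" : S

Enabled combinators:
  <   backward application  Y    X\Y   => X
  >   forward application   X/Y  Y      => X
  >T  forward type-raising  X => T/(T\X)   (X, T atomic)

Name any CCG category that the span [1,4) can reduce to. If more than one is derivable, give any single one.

[0,5] S   <
  [0,1] "city" : PP
  [1,5] S\PP   >
    [1,4] (S\PP)/S   <
      [1,3] NP   >
        [1,2] "today" : NP/(N\S)
        [2,3] "every" : N\S
      [3,4] "plan" : ((S\PP)/S)\NP
    [4,5] "idea" : S

(S\PP)/S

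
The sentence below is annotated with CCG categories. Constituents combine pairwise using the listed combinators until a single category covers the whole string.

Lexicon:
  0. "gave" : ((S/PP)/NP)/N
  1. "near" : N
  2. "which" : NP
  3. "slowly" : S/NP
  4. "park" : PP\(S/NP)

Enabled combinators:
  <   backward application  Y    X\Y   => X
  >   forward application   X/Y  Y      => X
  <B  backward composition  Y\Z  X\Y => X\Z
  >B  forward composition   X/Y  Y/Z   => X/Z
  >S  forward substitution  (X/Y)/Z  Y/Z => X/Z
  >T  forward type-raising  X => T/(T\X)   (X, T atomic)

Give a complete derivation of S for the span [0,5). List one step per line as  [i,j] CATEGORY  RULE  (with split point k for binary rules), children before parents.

[0,1] ((S/PP)/NP)/N  lex  "gave"
[1,2] N  lex  "near"
[0,2] (S/PP)/NP  >  k=1
[2,3] NP  lex  "which"
[0,3] S/PP  >  k=2
[3,4] S/NP  lex  "slowly"
[4,5] PP\(S/NP)  lex  "park"
[3,5] PP  <  k=4
[0,5] S  >  k=3

[0,5] S   >
  [0,3] S/PP   >
    [0,2] (S/PP)/NP   >
      [0,1] "gave" : ((S/PP)/NP)/N
      [1,2] "near" : N
    [2,3] "which" : NP
  [3,5] PP   <
    [3,4] "slowly" : S/NP
    [4,5] "park" : PP\(S/NP)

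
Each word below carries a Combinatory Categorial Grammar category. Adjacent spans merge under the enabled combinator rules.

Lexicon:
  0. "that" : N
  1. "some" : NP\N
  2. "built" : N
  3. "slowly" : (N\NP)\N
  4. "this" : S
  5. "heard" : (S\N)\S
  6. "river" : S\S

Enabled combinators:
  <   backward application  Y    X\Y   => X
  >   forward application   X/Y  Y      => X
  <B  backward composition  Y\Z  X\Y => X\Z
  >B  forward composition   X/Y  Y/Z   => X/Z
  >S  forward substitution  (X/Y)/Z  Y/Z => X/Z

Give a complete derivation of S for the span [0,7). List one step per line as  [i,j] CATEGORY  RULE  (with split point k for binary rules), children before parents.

[0,1] N  lex  "that"
[1,2] NP\N  lex  "some"
[0,2] NP  <  k=1
[2,3] N  lex  "built"
[3,4] (N\NP)\N  lex  "slowly"
[2,4] N\NP  <  k=3
[4,5] S  lex  "this"
[5,6] (S\N)\S  lex  "heard"
[4,6] S\N  <  k=5
[6,7] S\S  lex  "river"
[4,7] S\N  <B  k=6
[2,7] S\NP  <B  k=4
[0,7] S  <  k=2

[0,7] S   <
  [0,2] NP   <
    [0,1] "that" : N
    [1,2] "some" : NP\N
  [2,7] S\NP   <B
    [2,4] N\NP   <
      [2,3] "built" : N
      [3,4] "slowly" : (N\NP)\N
    [4,7] S\N   <B
      [4,6] S\N   <
        [4,5] "this" : S
        [5,6] "heard" : (S\N)\S
      [6,7] "river" : S\S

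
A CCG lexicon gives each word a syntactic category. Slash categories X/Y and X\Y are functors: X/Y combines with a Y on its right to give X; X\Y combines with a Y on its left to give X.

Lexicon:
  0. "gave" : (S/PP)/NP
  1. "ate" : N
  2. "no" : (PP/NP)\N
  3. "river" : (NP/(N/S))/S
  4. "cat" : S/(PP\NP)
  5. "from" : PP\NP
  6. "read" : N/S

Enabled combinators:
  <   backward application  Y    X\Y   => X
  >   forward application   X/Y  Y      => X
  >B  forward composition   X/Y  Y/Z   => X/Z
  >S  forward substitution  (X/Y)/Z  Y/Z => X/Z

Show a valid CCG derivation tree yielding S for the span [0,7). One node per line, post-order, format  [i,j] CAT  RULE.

[0,7] S   >
  [0,3] S/NP   >S
    [0,1] "gave" : (S/PP)/NP
    [1,3] PP/NP   <
      [1,2] "ate" : N
      [2,3] "no" : (PP/NP)\N
  [3,7] NP   >
    [3,6] NP/(N/S)   >
      [3,4] "river" : (NP/(N/S))/S
      [4,6] S   >
        [4,5] "cat" : S/(PP\NP)
        [5,6] "from" : PP\NP
    [6,7] "read" : N/S

[0,1] (S/PP)/NP  lex  "gave"
[1,2] N  lex  "ate"
[2,3] (PP/NP)\N  lex  "no"
[1,3] PP/NP  <  k=2
[0,3] S/NP  >S  k=1
[3,4] (NP/(N/S))/S  lex  "river"
[4,5] S/(PP\NP)  lex  "cat"
[5,6] PP\NP  lex  "from"
[4,6] S  >  k=5
[3,6] NP/(N/S)  >  k=4
[6,7] N/S  lex  "read"
[3,7] NP  >  k=6
[0,7] S  >  k=3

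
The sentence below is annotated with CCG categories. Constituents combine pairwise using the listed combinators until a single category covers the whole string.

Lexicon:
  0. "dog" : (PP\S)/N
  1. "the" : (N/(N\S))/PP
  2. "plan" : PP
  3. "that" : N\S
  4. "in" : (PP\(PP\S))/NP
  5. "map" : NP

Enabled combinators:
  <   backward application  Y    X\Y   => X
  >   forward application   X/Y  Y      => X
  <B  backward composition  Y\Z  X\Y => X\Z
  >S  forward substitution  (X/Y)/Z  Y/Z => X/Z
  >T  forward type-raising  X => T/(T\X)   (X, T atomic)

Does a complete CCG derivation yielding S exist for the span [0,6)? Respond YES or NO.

(PP\S)/N (N/(N\S))/PP PP N\S (PP\(PP\S))/NP NP
CKY chart[0,6] = {N/(N\PP), NP/(NP\PP), PP, PP/(PP\PP), S/(S\PP)}; S ∉ chart

NO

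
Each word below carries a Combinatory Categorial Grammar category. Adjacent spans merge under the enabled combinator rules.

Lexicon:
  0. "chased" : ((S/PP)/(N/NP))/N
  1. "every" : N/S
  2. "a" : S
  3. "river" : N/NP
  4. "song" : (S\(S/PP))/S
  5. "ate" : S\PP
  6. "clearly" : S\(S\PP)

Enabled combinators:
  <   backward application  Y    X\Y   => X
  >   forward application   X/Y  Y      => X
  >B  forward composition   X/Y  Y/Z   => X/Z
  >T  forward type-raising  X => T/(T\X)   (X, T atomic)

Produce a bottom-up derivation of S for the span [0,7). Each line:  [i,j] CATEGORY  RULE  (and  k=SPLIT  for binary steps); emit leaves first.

[0,1] ((S/PP)/(N/NP))/N  lex  "chased"
[1,2] N/S  lex  "every"
[2,3] S  lex  "a"
[1,3] N  >  k=2
[0,3] (S/PP)/(N/NP)  >  k=1
[3,4] N/NP  lex  "river"
[0,4] S/PP  >  k=3
[4,5] (S\(S/PP))/S  lex  "song"
[5,6] S\PP  lex  "ate"
[6,7] S\(S\PP)  lex  "clearly"
[5,7] S  <  k=6
[4,7] S\(S/PP)  >  k=5
[0,7] S  <  k=4

[0,7] S   <
  [0,4] S/PP   >
    [0,3] (S/PP)/(N/NP)   >
      [0,1] "chased" : ((S/PP)/(N/NP))/N
      [1,3] N   >
        [1,2] "every" : N/S
        [2,3] "a" : S
    [3,4] "river" : N/NP
  [4,7] S\(S/PP)   >
    [4,5] "song" : (S\(S/PP))/S
    [5,7] S   <
      [5,6] "ate" : S\PP
      [6,7] "clearly" : S\(S\PP)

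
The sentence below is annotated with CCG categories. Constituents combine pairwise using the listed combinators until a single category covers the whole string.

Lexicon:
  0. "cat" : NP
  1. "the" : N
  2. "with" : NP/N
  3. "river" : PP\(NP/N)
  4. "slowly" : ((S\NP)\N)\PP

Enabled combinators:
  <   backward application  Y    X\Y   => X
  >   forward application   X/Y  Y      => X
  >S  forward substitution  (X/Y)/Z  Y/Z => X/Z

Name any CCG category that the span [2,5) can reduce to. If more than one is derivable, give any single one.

[0,5] S   <
  [0,1] "cat" : NP
  [1,5] S\NP   <
    [1,2] "the" : N
    [2,5] (S\NP)\N   <
      [2,4] PP   <
        [2,3] "with" : NP/N
        [3,4] "river" : PP\(NP/N)
      [4,5] "slowly" : ((S\NP)\N)\PP

(S\NP)\N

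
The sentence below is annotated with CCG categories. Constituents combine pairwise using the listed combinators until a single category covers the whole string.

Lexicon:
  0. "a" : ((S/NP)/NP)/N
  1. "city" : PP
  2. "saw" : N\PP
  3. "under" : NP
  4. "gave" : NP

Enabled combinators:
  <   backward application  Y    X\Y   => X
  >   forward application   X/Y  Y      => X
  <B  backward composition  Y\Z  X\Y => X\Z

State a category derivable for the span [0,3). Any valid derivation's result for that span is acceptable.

[0,5] S   >
  [0,4] S/NP   >
    [0,3] (S/NP)/NP   >
      [0,1] "a" : ((S/NP)/NP)/N
      [1,3] N   <
        [1,2] "city" : PP
        [2,3] "saw" : N\PP
    [3,4] "under" : NP
  [4,5] "gave" : NP

(S/NP)/NP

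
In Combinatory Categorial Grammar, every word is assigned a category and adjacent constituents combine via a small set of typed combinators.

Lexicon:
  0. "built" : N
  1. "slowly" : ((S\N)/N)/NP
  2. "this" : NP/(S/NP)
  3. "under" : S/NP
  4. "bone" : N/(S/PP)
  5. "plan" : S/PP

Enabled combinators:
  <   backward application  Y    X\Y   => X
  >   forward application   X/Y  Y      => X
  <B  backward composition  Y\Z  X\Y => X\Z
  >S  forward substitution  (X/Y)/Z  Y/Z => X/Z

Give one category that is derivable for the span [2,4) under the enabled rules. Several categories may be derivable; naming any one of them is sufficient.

[0,6] S   <
  [0,1] "built" : N
  [1,6] S\N   >
    [1,4] (S\N)/N   >
      [1,2] "slowly" : ((S\N)/N)/NP
      [2,4] NP   >
        [2,3] "this" : NP/(S/NP)
        [3,4] "under" : S/NP
    [4,6] N   >
      [4,5] "bone" : N/(S/PP)
      [5,6] "plan" : S/PP

NP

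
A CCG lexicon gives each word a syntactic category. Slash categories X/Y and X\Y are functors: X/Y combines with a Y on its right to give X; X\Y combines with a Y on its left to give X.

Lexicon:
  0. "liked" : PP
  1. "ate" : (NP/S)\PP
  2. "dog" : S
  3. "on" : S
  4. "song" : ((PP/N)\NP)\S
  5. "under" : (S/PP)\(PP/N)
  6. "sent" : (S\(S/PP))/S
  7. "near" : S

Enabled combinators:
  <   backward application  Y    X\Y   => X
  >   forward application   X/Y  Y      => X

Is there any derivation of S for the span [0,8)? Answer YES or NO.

YES

[0,8] S   <
  [0,6] S/PP   <
    [0,5] PP/N   <
      [0,3] NP   >
        [0,2] NP/S   <
          [0,1] "liked" : PP
          [1,2] "ate" : (NP/S)\PP
        [2,3] "dog" : S
      [3,5] (PP/N)\NP   <
        [3,4] "on" : S
        [4,5] "song" : ((PP/N)\NP)\S
    [5,6] "under" : (S/PP)\(PP/N)
  [6,8] S\(S/PP)   >
    [6,7] "sent" : (S\(S/PP))/S
    [7,8] "near" : S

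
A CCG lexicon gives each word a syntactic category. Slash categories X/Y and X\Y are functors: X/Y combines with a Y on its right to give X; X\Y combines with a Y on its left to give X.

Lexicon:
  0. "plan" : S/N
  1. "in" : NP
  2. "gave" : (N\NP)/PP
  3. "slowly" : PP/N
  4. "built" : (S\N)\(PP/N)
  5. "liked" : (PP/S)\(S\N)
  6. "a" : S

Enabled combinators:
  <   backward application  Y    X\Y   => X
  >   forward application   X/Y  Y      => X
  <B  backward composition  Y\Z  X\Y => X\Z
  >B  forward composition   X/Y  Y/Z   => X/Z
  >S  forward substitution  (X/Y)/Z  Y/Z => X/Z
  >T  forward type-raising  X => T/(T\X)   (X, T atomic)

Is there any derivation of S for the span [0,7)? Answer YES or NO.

[0,7] S   >
  [0,1] "plan" : S/N
  [1,7] N   <
    [1,2] "in" : NP
    [2,7] N\NP   >
      [2,3] "gave" : (N\NP)/PP
      [3,7] PP   >
        [3,6] PP/S   <
          [3,5] S\N   <
            [3,4] "slowly" : PP/N
            [4,5] "built" : (S\N)\(PP/N)
          [5,6] "liked" : (PP/S)\(S\N)
        [6,7] "a" : S

YES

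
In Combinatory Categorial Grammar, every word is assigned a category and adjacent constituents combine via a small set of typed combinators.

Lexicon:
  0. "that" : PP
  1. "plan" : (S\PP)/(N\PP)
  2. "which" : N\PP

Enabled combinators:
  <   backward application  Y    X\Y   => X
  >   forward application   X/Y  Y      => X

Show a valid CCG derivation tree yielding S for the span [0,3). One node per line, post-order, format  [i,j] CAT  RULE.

[0,3] S   <
  [0,1] "that" : PP
  [1,3] S\PP   >
    [1,2] "plan" : (S\PP)/(N\PP)
    [2,3] "which" : N\PP

[0,1] PP  lex  "that"
[1,2] (S\PP)/(N\PP)  lex  "plan"
[2,3] N\PP  lex  "which"
[1,3] S\PP  >  k=2
[0,3] S  <  k=1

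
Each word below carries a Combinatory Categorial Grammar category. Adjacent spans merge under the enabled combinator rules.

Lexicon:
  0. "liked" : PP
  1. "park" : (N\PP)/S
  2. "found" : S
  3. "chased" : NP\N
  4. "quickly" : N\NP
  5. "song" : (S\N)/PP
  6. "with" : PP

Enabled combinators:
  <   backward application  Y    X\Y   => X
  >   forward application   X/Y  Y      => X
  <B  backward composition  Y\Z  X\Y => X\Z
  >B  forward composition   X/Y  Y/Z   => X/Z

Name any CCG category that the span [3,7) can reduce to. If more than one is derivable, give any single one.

S\N

[0,7] S   <
  [0,3] N   <
    [0,1] "liked" : PP
    [1,3] N\PP   >
      [1,2] "park" : (N\PP)/S
      [2,3] "found" : S
  [3,7] S\N   <B
    [3,4] "chased" : NP\N
    [4,7] S\NP   <B
      [4,5] "quickly" : N\NP
      [5,7] S\N   >
        [5,6] "song" : (S\N)/PP
        [6,7] "with" : PP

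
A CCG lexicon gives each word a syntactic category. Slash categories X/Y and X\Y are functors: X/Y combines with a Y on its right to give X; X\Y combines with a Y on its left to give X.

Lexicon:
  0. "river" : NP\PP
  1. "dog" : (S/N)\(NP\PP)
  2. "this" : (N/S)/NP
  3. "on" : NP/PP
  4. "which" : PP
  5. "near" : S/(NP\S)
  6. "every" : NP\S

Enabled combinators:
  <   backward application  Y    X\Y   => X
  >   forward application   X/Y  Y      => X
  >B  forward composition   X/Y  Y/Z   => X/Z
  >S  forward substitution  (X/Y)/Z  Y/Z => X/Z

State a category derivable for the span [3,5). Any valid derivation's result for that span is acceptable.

NP

[0,7] S   >
  [0,2] S/N   <
    [0,1] "river" : NP\PP
    [1,2] "dog" : (S/N)\(NP\PP)
  [2,7] N   >
    [2,5] N/S   >
      [2,3] "this" : (N/S)/NP
      [3,5] NP   >
        [3,4] "on" : NP/PP
        [4,5] "which" : PP
    [5,7] S   >
      [5,6] "near" : S/(NP\S)
      [6,7] "every" : NP\S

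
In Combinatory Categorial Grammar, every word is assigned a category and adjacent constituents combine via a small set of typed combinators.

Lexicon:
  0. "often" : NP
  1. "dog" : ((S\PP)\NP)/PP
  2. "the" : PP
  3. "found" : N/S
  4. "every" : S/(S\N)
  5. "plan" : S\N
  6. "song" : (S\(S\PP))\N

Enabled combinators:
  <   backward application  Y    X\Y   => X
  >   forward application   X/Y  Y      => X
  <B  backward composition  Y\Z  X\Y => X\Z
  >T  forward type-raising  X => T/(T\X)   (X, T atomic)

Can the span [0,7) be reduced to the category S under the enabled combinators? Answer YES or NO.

[0,7] S   <
  [0,3] S\PP   <
    [0,1] "often" : NP
    [1,3] (S\PP)\NP   >
      [1,2] "dog" : ((S\PP)\NP)/PP
      [2,3] "the" : PP
  [3,7] S\(S\PP)   <
    [3,6] N   >
      [3,4] "found" : N/S
      [4,6] S   >
        [4,5] "every" : S/(S\N)
        [5,6] "plan" : S\N
    [6,7] "song" : (S\(S\PP))\N

YES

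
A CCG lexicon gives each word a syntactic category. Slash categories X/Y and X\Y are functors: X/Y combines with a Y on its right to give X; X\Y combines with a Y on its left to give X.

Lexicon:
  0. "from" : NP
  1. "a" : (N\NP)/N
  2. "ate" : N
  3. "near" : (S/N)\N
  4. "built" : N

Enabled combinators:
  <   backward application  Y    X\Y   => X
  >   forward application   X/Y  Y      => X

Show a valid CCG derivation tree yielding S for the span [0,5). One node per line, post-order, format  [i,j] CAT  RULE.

[0,5] S   >
  [0,4] S/N   <
    [0,3] N   <
      [0,1] "from" : NP
      [1,3] N\NP   >
        [1,2] "a" : (N\NP)/N
        [2,3] "ate" : N
    [3,4] "near" : (S/N)\N
  [4,5] "built" : N

[0,1] NP  lex  "from"
[1,2] (N\NP)/N  lex  "a"
[2,3] N  lex  "ate"
[1,3] N\NP  >  k=2
[0,3] N  <  k=1
[3,4] (S/N)\N  lex  "near"
[0,4] S/N  <  k=3
[4,5] N  lex  "built"
[0,5] S  >  k=4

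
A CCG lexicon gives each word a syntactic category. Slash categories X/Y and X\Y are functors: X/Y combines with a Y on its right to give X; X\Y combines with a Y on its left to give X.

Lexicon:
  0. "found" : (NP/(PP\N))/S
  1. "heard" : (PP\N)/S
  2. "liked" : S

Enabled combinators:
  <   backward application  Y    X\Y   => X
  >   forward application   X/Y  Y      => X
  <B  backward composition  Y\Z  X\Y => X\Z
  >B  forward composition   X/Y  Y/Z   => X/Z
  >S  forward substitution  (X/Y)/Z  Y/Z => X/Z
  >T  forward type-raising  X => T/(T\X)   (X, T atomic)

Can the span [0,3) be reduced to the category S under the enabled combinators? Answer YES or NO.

NO

(NP/(PP\N))/S (PP\N)/S S
CKY chart[0,3] = {N/(N\NP), NP, NP/(NP\NP), NP/(S\S), PP/(PP\NP), S/(S\NP)}; S ∉ chart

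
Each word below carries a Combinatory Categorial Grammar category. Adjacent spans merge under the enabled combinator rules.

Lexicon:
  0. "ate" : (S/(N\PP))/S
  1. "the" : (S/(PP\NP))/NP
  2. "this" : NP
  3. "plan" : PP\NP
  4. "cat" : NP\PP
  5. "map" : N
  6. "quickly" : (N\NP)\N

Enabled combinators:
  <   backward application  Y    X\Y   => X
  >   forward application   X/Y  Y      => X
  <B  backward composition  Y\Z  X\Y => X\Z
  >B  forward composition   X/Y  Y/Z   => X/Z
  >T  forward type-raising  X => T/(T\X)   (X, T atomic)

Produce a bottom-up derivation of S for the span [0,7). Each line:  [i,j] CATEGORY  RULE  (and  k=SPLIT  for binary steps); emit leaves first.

[0,7] S   >
  [0,4] S/(N\PP)   >
    [0,1] "ate" : (S/(N\PP))/S
    [1,4] S   >
      [1,3] S/(PP\NP)   >
        [1,2] "the" : (S/(PP\NP))/NP
        [2,3] "this" : NP
      [3,4] "plan" : PP\NP
  [4,7] N\PP   <B
    [4,5] "cat" : NP\PP
    [5,7] N\NP   <
      [5,6] "map" : N
      [6,7] "quickly" : (N\NP)\N

[0,1] (S/(N\PP))/S  lex  "ate"
[1,2] (S/(PP\NP))/NP  lex  "the"
[2,3] NP  lex  "this"
[1,3] S/(PP\NP)  >  k=2
[3,4] PP\NP  lex  "plan"
[1,4] S  >  k=3
[0,4] S/(N\PP)  >  k=1
[4,5] NP\PP  lex  "cat"
[5,6] N  lex  "map"
[6,7] (N\NP)\N  lex  "quickly"
[5,7] N\NP  <  k=6
[4,7] N\PP  <B  k=5
[0,7] S  >  k=4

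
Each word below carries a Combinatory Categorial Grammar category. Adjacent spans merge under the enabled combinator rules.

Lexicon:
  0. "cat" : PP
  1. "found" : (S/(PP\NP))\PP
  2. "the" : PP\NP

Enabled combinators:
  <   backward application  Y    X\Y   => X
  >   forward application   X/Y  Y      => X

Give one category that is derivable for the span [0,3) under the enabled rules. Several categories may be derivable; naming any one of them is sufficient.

[0,3] S   >
  [0,2] S/(PP\NP)   <
    [0,1] "cat" : PP
    [1,2] "found" : (S/(PP\NP))\PP
  [2,3] "the" : PP\NP

S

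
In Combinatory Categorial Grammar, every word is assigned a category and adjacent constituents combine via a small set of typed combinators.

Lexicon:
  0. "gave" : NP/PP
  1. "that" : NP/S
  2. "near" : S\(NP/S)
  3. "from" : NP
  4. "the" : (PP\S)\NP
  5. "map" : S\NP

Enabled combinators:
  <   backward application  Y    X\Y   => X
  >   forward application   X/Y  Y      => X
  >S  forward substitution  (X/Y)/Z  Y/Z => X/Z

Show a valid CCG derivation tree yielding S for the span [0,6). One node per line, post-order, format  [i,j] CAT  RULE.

[0,6] S   <
  [0,5] NP   >
    [0,1] "gave" : NP/PP
    [1,5] PP   <
      [1,3] S   <
        [1,2] "that" : NP/S
        [2,3] "near" : S\(NP/S)
      [3,5] PP\S   <
        [3,4] "from" : NP
        [4,5] "the" : (PP\S)\NP
  [5,6] "map" : S\NP

[0,1] NP/PP  lex  "gave"
[1,2] NP/S  lex  "that"
[2,3] S\(NP/S)  lex  "near"
[1,3] S  <  k=2
[3,4] NP  lex  "from"
[4,5] (PP\S)\NP  lex  "the"
[3,5] PP\S  <  k=4
[1,5] PP  <  k=3
[0,5] NP  >  k=1
[5,6] S\NP  lex  "map"
[0,6] S  <  k=5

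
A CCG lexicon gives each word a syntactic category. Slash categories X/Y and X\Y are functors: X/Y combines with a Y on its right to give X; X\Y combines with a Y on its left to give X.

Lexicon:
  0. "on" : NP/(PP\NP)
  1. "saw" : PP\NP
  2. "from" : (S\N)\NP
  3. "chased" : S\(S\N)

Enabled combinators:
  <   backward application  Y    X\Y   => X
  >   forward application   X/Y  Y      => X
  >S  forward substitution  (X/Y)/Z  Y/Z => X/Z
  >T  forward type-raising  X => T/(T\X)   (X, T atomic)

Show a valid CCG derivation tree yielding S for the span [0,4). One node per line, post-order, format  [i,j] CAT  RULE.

[0,4] S   <
  [0,3] S\N   <
    [0,2] NP   >
      [0,1] "on" : NP/(PP\NP)
      [1,2] "saw" : PP\NP
    [2,3] "from" : (S\N)\NP
  [3,4] "chased" : S\(S\N)

[0,1] NP/(PP\NP)  lex  "on"
[1,2] PP\NP  lex  "saw"
[0,2] NP  >  k=1
[2,3] (S\N)\NP  lex  "from"
[0,3] S\N  <  k=2
[3,4] S\(S\N)  lex  "chased"
[0,4] S  <  k=3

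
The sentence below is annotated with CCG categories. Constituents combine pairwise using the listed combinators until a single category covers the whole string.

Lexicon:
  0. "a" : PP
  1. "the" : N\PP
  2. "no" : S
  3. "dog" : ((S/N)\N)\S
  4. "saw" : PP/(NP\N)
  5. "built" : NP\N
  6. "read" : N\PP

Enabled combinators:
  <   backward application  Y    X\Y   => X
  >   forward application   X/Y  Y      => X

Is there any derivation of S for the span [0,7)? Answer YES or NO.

YES

[0,7] S   >
  [0,4] S/N   <
    [0,2] N   <
      [0,1] "a" : PP
      [1,2] "the" : N\PP
    [2,4] (S/N)\N   <
      [2,3] "no" : S
      [3,4] "dog" : ((S/N)\N)\S
  [4,7] N   <
    [4,6] PP   >
      [4,5] "saw" : PP/(NP\N)
      [5,6] "built" : NP\N
    [6,7] "read" : N\PP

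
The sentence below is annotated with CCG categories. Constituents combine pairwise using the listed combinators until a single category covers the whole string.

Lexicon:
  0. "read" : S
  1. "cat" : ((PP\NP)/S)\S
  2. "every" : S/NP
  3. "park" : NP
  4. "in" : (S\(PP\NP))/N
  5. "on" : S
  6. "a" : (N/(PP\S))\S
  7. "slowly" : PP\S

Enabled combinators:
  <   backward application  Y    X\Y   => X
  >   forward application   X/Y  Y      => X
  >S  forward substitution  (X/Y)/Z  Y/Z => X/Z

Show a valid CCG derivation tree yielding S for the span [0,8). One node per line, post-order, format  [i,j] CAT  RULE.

[0,8] S   <
  [0,4] PP\NP   >
    [0,2] (PP\NP)/S   <
      [0,1] "read" : S
      [1,2] "cat" : ((PP\NP)/S)\S
    [2,4] S   >
      [2,3] "every" : S/NP
      [3,4] "park" : NP
  [4,8] S\(PP\NP)   >
    [4,5] "in" : (S\(PP\NP))/N
    [5,8] N   >
      [5,7] N/(PP\S)   <
        [5,6] "on" : S
        [6,7] "a" : (N/(PP\S))\S
      [7,8] "slowly" : PP\S

[0,1] S  lex  "read"
[1,2] ((PP\NP)/S)\S  lex  "cat"
[0,2] (PP\NP)/S  <  k=1
[2,3] S/NP  lex  "every"
[3,4] NP  lex  "park"
[2,4] S  >  k=3
[0,4] PP\NP  >  k=2
[4,5] (S\(PP\NP))/N  lex  "in"
[5,6] S  lex  "on"
[6,7] (N/(PP\S))\S  lex  "a"
[5,7] N/(PP\S)  <  k=6
[7,8] PP\S  lex  "slowly"
[5,8] N  >  k=7
[4,8] S\(PP\NP)  >  k=5
[0,8] S  <  k=4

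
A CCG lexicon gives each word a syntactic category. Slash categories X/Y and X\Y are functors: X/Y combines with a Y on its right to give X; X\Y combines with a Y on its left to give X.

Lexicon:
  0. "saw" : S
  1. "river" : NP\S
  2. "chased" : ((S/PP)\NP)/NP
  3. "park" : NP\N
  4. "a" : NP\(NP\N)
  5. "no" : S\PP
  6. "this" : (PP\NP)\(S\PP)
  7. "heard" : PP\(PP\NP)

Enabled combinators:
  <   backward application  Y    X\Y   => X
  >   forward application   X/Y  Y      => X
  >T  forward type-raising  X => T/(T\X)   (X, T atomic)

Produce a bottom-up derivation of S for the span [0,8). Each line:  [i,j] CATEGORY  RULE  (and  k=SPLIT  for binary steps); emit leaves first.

[0,8] S   >
  [0,5] S/PP   <
    [0,2] NP   <
      [0,1] "saw" : S
      [1,2] "river" : NP\S
    [2,5] (S/PP)\NP   >
      [2,3] "chased" : ((S/PP)\NP)/NP
      [3,5] NP   <
        [3,4] "park" : NP\N
        [4,5] "a" : NP\(NP\N)
  [5,8] PP   <
    [5,7] PP\NP   <
      [5,6] "no" : S\PP
      [6,7] "this" : (PP\NP)\(S\PP)
    [7,8] "heard" : PP\(PP\NP)

[0,1] S  lex  "saw"
[1,2] NP\S  lex  "river"
[0,2] NP  <  k=1
[2,3] ((S/PP)\NP)/NP  lex  "chased"
[3,4] NP\N  lex  "park"
[4,5] NP\(NP\N)  lex  "a"
[3,5] NP  <  k=4
[2,5] (S/PP)\NP  >  k=3
[0,5] S/PP  <  k=2
[5,6] S\PP  lex  "no"
[6,7] (PP\NP)\(S\PP)  lex  "this"
[5,7] PP\NP  <  k=6
[7,8] PP\(PP\NP)  lex  "heard"
[5,8] PP  <  k=7
[0,8] S  >  k=5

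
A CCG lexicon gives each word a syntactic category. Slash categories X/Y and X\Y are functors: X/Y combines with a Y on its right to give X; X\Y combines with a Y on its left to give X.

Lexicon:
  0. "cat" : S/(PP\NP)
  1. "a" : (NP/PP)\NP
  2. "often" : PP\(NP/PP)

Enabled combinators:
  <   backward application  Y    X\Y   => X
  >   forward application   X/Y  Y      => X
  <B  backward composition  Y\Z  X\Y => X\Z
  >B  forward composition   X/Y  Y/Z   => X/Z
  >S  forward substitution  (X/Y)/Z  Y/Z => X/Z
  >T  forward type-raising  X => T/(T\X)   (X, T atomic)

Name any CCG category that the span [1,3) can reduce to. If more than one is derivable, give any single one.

[0,3] S   >
  [0,1] "cat" : S/(PP\NP)
  [1,3] PP\NP   <B
    [1,2] "a" : (NP/PP)\NP
    [2,3] "often" : PP\(NP/PP)

PP\NP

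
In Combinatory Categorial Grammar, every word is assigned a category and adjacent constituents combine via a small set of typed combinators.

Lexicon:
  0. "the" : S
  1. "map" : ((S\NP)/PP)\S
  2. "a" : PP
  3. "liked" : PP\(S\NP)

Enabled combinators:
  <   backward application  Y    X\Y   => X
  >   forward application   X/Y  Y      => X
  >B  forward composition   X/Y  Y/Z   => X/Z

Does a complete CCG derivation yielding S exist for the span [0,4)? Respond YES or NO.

NO

S ((S\NP)/PP)\S PP PP\(S\NP)
CKY chart[0,4] = {PP}; S ∉ chart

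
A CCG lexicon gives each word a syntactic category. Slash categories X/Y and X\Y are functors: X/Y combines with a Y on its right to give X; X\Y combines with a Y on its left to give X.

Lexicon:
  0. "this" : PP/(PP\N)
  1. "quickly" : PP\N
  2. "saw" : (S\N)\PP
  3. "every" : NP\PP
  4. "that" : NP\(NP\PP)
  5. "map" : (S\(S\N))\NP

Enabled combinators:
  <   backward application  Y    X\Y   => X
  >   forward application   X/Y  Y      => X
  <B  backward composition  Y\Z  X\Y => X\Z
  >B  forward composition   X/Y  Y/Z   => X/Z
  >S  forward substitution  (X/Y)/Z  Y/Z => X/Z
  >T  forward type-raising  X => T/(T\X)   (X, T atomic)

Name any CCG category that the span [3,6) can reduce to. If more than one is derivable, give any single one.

[0,6] S   <
  [0,3] S\N   <
    [0,2] PP   >
      [0,1] "this" : PP/(PP\N)
      [1,2] "quickly" : PP\N
    [2,3] "saw" : (S\N)\PP
  [3,6] S\(S\N)   <
    [3,5] NP   <
      [3,4] "every" : NP\PP
      [4,5] "that" : NP\(NP\PP)
    [5,6] "map" : (S\(S\N))\NP

S\(S\N)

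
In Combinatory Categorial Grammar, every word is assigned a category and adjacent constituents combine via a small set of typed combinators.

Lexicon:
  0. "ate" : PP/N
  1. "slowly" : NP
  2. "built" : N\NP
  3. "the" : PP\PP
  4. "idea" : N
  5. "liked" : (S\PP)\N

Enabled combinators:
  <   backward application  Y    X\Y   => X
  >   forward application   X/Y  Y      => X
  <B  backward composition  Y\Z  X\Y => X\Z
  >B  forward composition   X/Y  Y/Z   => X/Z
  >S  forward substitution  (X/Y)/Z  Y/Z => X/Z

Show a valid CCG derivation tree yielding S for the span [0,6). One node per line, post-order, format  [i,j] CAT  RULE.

[0,6] S   <
  [0,3] PP   >
    [0,1] "ate" : PP/N
    [1,3] N   <
      [1,2] "slowly" : NP
      [2,3] "built" : N\NP
  [3,6] S\PP   <B
    [3,4] "the" : PP\PP
    [4,6] S\PP   <
      [4,5] "idea" : N
      [5,6] "liked" : (S\PP)\N

[0,1] PP/N  lex  "ate"
[1,2] NP  lex  "slowly"
[2,3] N\NP  lex  "built"
[1,3] N  <  k=2
[0,3] PP  >  k=1
[3,4] PP\PP  lex  "the"
[4,5] N  lex  "idea"
[5,6] (S\PP)\N  lex  "liked"
[4,6] S\PP  <  k=5
[3,6] S\PP  <B  k=4
[0,6] S  <  k=3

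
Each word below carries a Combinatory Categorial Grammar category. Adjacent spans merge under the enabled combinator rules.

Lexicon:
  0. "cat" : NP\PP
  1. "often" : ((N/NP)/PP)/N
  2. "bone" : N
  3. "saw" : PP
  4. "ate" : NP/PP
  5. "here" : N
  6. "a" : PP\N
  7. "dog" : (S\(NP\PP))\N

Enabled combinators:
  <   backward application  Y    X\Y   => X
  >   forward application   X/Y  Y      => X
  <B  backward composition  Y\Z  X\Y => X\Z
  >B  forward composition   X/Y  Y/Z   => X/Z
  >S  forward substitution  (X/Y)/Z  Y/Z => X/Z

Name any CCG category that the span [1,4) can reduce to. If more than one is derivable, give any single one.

N/NP

[0,8] S   <
  [0,1] "cat" : NP\PP
  [1,8] S\(NP\PP)   <
    [1,7] N   >
      [1,4] N/NP   >
        [1,3] (N/NP)/PP   >
          [1,2] "often" : ((N/NP)/PP)/N
          [2,3] "bone" : N
        [3,4] "saw" : PP
      [4,7] NP   >
        [4,5] "ate" : NP/PP
        [5,7] PP   <
          [5,6] "here" : N
          [6,7] "a" : PP\N
    [7,8] "dog" : (S\(NP\PP))\N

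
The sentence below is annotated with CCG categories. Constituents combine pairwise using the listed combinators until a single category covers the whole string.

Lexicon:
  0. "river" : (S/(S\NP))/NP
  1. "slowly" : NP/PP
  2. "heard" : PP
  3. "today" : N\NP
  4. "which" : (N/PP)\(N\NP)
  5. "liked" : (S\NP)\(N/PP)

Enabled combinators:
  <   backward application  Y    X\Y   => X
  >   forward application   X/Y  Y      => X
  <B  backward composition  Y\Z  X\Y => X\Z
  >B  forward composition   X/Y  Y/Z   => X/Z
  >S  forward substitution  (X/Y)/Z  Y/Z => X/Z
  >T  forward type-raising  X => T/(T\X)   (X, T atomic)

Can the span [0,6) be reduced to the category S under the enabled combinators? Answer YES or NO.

[0,6] S   >
  [0,3] S/(S\NP)   >
    [0,1] "river" : (S/(S\NP))/NP
    [1,3] NP   >
      [1,2] "slowly" : NP/PP
      [2,3] "heard" : PP
  [3,6] S\NP   <
    [3,5] N/PP   <
      [3,4] "today" : N\NP
      [4,5] "which" : (N/PP)\(N\NP)
    [5,6] "liked" : (S\NP)\(N/PP)

YES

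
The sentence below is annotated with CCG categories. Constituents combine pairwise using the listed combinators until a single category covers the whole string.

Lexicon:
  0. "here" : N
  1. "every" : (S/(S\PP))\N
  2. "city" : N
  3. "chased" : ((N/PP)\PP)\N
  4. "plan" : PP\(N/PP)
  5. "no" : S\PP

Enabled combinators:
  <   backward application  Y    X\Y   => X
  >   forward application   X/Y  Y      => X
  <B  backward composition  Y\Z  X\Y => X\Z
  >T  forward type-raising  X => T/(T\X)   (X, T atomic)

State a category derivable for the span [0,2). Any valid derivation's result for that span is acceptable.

[0,6] S   >
  [0,2] S/(S\PP)   <
    [0,1] "here" : N
    [1,2] "every" : (S/(S\PP))\N
  [2,6] S\PP   <B
    [2,5] PP\PP   <B
      [2,4] (N/PP)\PP   <
        [2,3] "city" : N
        [3,4] "chased" : ((N/PP)\PP)\N
      [4,5] "plan" : PP\(N/PP)
    [5,6] "no" : S\PP

S/(S\PP)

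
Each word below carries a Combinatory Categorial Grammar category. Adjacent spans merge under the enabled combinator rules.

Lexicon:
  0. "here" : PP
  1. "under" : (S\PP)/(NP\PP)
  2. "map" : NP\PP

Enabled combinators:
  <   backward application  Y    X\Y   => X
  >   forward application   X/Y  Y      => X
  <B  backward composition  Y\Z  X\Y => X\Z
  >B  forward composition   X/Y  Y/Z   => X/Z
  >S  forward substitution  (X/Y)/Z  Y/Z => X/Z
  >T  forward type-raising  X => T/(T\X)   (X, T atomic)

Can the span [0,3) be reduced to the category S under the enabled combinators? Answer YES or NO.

YES

[0,3] S   <
  [0,1] "here" : PP
  [1,3] S\PP   >
    [1,2] "under" : (S\PP)/(NP\PP)
    [2,3] "map" : NP\PP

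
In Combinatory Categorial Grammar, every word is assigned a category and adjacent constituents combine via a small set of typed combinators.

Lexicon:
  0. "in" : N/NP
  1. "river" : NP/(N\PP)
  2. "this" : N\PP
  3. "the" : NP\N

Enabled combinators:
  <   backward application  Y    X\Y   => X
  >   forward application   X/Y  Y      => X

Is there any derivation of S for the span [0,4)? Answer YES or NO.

N/NP NP/(N\PP) N\PP NP\N
CKY chart[0,4] = {NP}; S ∉ chart

NO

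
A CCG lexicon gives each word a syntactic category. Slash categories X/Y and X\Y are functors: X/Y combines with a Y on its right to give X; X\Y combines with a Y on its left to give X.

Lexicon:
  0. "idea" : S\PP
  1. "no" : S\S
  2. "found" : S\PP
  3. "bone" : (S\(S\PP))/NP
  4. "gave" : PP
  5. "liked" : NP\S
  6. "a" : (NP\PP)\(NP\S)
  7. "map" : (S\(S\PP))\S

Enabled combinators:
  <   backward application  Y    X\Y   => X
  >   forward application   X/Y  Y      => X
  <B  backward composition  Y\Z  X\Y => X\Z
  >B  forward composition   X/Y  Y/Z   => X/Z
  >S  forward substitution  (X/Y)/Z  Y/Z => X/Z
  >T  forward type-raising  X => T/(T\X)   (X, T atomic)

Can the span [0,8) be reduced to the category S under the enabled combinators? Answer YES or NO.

YES

[0,8] S   <
  [0,2] S\PP   <B
    [0,1] "idea" : S\PP
    [1,2] "no" : S\S
  [2,8] S\(S\PP)   <
    [2,7] S   <
      [2,3] "found" : S\PP
      [3,7] S\(S\PP)   >
        [3,4] "bone" : (S\(S\PP))/NP
        [4,7] NP   <
          [4,5] "gave" : PP
          [5,7] NP\PP   <
            [5,6] "liked" : NP\S
            [6,7] "a" : (NP\PP)\(NP\S)
    [7,8] "map" : (S\(S\PP))\S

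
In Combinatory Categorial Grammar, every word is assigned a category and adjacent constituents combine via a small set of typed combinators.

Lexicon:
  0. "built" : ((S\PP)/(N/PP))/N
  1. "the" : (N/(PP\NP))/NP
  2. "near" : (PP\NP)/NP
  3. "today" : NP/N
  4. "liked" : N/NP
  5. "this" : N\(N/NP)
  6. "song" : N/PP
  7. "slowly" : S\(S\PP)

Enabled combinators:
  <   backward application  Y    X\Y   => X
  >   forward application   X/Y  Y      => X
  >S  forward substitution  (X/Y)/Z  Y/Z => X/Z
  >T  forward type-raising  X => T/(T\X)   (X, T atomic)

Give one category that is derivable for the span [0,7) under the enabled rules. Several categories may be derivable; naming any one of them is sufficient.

S\PP

[0,8] S   <
  [0,7] S\PP   >
    [0,6] (S\PP)/(N/PP)   >
      [0,1] "built" : ((S\PP)/(N/PP))/N
      [1,6] N   >
        [1,3] N/NP   >S
          [1,2] "the" : (N/(PP\NP))/NP
          [2,3] "near" : (PP\NP)/NP
        [3,6] NP   >
          [3,4] "today" : NP/N
          [4,6] N   <
            [4,5] "liked" : N/NP
            [5,6] "this" : N\(N/NP)
    [6,7] "song" : N/PP
  [7,8] "slowly" : S\(S\PP)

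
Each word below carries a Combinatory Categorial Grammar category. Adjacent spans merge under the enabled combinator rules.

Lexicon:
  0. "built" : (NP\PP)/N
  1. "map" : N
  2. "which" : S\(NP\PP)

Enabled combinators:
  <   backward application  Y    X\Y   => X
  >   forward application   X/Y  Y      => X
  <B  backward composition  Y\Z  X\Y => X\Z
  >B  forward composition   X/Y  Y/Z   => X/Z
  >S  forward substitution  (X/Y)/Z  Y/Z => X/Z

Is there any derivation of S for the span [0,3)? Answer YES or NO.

[0,3] S   <
  [0,2] NP\PP   >
    [0,1] "built" : (NP\PP)/N
    [1,2] "map" : N
  [2,3] "which" : S\(NP\PP)

YES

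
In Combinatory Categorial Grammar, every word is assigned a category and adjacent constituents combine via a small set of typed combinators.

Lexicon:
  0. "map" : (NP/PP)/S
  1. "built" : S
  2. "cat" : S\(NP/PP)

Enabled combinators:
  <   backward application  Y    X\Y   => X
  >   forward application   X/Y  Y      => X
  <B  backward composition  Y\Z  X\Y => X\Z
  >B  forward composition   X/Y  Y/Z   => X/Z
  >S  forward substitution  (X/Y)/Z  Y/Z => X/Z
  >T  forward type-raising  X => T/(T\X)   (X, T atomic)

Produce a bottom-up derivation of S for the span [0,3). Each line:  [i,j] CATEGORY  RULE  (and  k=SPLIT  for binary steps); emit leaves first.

[0,3] S   <
  [0,2] NP/PP   >
    [0,1] "map" : (NP/PP)/S
    [1,2] "built" : S
  [2,3] "cat" : S\(NP/PP)

[0,1] (NP/PP)/S  lex  "map"
[1,2] S  lex  "built"
[0,2] NP/PP  >  k=1
[2,3] S\(NP/PP)  lex  "cat"
[0,3] S  <  k=2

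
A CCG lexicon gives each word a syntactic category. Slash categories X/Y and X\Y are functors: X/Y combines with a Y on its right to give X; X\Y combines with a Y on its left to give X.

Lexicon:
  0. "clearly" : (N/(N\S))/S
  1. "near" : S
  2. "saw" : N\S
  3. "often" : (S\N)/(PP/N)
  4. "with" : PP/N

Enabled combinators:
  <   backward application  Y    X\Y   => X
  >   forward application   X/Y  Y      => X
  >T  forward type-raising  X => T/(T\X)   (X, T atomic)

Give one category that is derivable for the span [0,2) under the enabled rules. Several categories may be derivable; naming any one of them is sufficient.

[0,5] S   <
  [0,3] N   >
    [0,2] N/(N\S)   >
      [0,1] "clearly" : (N/(N\S))/S
      [1,2] "near" : S
    [2,3] "saw" : N\S
  [3,5] S\N   >
    [3,4] "often" : (S\N)/(PP/N)
    [4,5] "with" : PP/N

N/(N\S)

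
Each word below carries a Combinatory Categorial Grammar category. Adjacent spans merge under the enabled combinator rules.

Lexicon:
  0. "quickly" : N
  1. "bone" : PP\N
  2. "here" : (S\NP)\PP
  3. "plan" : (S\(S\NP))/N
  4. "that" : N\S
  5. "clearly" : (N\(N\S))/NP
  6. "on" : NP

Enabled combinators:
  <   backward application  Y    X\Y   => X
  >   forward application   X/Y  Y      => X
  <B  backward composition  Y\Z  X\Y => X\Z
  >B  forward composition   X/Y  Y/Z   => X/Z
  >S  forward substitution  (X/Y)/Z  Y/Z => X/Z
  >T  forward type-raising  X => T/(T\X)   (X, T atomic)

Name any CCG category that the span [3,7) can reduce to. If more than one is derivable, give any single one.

[0,7] S   <
  [0,3] S\NP   <
    [0,2] PP   >
      [0,1] PP/(PP\N)   >T
        [0,1] "quickly" : N
      [1,2] "bone" : PP\N
    [2,3] "here" : (S\NP)\PP
  [3,7] S\(S\NP)   >
    [3,4] "plan" : (S\(S\NP))/N
    [4,7] N   <
      [4,5] "that" : N\S
      [5,7] N\(N\S)   >
        [5,6] "clearly" : (N\(N\S))/NP
        [6,7] "on" : NP

S\(S\NP)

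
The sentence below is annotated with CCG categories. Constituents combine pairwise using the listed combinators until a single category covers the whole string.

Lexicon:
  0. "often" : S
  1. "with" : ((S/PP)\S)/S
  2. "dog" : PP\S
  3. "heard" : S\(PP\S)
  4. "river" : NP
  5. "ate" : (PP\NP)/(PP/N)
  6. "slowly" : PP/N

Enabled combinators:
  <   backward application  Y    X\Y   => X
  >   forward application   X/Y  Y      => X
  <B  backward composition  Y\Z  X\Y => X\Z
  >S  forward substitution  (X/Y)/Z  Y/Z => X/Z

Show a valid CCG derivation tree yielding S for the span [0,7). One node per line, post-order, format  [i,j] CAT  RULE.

[0,7] S   >
  [0,4] S/PP   <
    [0,1] "often" : S
    [1,4] (S/PP)\S   >
      [1,2] "with" : ((S/PP)\S)/S
      [2,4] S   <
        [2,3] "dog" : PP\S
        [3,4] "heard" : S\(PP\S)
  [4,7] PP   <
    [4,5] "river" : NP
    [5,7] PP\NP   >
      [5,6] "ate" : (PP\NP)/(PP/N)
      [6,7] "slowly" : PP/N

[0,1] S  lex  "often"
[1,2] ((S/PP)\S)/S  lex  "with"
[2,3] PP\S  lex  "dog"
[3,4] S\(PP\S)  lex  "heard"
[2,4] S  <  k=3
[1,4] (S/PP)\S  >  k=2
[0,4] S/PP  <  k=1
[4,5] NP  lex  "river"
[5,6] (PP\NP)/(PP/N)  lex  "ate"
[6,7] PP/N  lex  "slowly"
[5,7] PP\NP  >  k=6
[4,7] PP  <  k=5
[0,7] S  >  k=4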